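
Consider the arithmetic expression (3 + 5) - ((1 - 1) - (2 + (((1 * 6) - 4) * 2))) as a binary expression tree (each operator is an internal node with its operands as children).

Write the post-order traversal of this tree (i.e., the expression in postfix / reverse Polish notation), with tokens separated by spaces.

3 5 + 1 1 - 2 1 6 * 4 - 2 * + - -

Post-order on an expression tree gives postfix notation: for each operator, emit left operand, right operand, then the operator.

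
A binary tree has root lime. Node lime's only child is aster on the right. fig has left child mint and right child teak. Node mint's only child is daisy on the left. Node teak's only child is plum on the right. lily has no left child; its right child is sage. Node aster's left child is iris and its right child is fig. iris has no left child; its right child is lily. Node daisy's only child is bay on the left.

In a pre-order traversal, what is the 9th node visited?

bay

Pre-order visits the node, then its left subtree, then its right subtree.
Visit lime.
At lime: no left child.
At lime: go right to aster.
  Visit aster.
  At aster: go left to iris.
    Visit iris.
    At iris: no left child.
    At iris: go right to lily.
      Visit lily.
      At lily: no left child.
      At lily: go right to sage.
        sage is a leaf — visit sage.
  At aster: go right to fig.
    Visit fig.
    At fig: go left to mint.
      Visit mint.
      At mint: go left to daisy.
        Visit daisy.
        At daisy: go left to bay.
          bay is a leaf — visit bay.
        At daisy: no right child.
      At mint: no right child.
    At fig: go right to teak.
      Visit teak.
      At teak: no left child.
      At teak: go right to plum.
        plum is a leaf — visit plum.
Full pre-order sequence: lime, aster, iris, lily, sage, fig, mint, daisy, bay, teak, plum.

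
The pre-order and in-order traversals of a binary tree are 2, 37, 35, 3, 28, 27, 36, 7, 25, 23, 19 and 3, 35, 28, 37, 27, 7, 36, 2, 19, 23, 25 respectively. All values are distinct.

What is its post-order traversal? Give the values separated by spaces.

The first element of pre-order is the root; it splits in-order into left and right subtrees.
Root 2: left subtree has 7 nodes {3, 35, 28, 37, 27, 7, 36}, right has 3 {19, 23, 25}.
  Root 37: left subtree has 3 nodes {3, 35, 28}, right has 3 {27, 7, 36}.
    Root 35: left subtree has 1 node {3}, right has 1 {28}.
    Root 27: left subtree has 0 nodes { }, right has 2 {7, 36}.
      Root 36: left subtree has 1 node {7}, right has 0 { }.
  Root 25: left subtree has 2 nodes {19, 23}, right has 0 { }.
    Root 23: left subtree has 1 node {19}, right has 0 { }.

3 28 35 7 36 27 37 19 23 25 2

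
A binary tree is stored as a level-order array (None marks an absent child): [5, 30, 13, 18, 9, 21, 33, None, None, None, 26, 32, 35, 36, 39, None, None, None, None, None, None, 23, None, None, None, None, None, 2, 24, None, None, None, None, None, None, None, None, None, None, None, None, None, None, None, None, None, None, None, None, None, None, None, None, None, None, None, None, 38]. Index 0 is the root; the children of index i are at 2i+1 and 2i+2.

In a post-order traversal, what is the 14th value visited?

Post-order visits the left subtree, then the right subtree, then the node.
At 5: go left to 30.
  At 30: go left to 18.
    18 is a leaf — visit 18.
  At 30: go right to 9.
    At 9: no left child.
    At 9: go right to 26.
      At 26: go left to 23.
        23 is a leaf — visit 23.
      At 26: no right child.
      Visit 26.
    Visit 9.
  Visit 30.
At 5: go right to 13.
  At 13: go left to 21.
    At 21: go left to 32.
      32 is a leaf — visit 32.
    At 21: go right to 35.
      35 is a leaf — visit 35.
    Visit 21.
  At 13: go right to 33.
    At 33: go left to 36.
      At 36: go left to 2.
        2 is a leaf — visit 2.
      At 36: go right to 24.
        At 24: go left to 38.
          38 is a leaf — visit 38.
        At 24: no right child.
        Visit 24.
      Visit 36.
    At 33: go right to 39.
      39 is a leaf — visit 39.
    Visit 33.
  Visit 13.
Visit 5.
Full post-order sequence: 18, 23, 26, 9, 30, 32, 35, 21, 2, 38, 24, 36, 39, 33, 13, 5.

33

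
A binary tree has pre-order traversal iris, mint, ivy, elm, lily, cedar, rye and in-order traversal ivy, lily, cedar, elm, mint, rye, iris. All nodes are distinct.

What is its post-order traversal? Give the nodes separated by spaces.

The first element of pre-order is the root; it splits in-order into left and right subtrees.
Root iris: left subtree has 6 nodes {ivy, lily, cedar, elm, mint, rye}, right has 0 { }.
  Root mint: left subtree has 4 nodes {ivy, lily, cedar, elm}, right has 1 {rye}.
    Root ivy: left subtree has 0 nodes { }, right has 3 {lily, cedar, elm}.
      Root elm: left subtree has 2 nodes {lily, cedar}, right has 0 { }.
        Root lily: left subtree has 0 nodes { }, right has 1 {cedar}.

cedar lily elm ivy rye mint iris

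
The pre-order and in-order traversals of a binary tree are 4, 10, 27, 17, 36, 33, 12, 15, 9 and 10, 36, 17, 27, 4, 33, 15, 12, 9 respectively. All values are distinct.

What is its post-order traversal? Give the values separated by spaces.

36 17 27 10 15 9 12 33 4

The first element of pre-order is the root; it splits in-order into left and right subtrees.
Root 4: left subtree has 4 nodes {10, 36, 17, 27}, right has 4 {33, 15, 12, 9}.
  Root 10: left subtree has 0 nodes { }, right has 3 {36, 17, 27}.
    Root 27: left subtree has 2 nodes {36, 17}, right has 0 { }.
      Root 17: left subtree has 1 node {36}, right has 0 { }.
  Root 33: left subtree has 0 nodes { }, right has 3 {15, 12, 9}.
    Root 12: left subtree has 1 node {15}, right has 1 {9}.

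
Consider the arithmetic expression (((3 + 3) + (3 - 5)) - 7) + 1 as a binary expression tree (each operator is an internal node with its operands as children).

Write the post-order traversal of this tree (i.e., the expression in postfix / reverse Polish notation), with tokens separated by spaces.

3 3 + 3 5 - + 7 - 1 +

Post-order on an expression tree gives postfix notation: for each operator, emit left operand, right operand, then the operator.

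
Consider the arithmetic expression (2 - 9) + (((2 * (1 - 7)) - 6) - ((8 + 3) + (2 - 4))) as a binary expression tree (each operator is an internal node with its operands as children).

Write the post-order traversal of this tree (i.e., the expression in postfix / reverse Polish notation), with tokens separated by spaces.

2 9 - 2 1 7 - * 6 - 8 3 + 2 4 - + - +

Post-order on an expression tree gives postfix notation: for each operator, emit left operand, right operand, then the operator.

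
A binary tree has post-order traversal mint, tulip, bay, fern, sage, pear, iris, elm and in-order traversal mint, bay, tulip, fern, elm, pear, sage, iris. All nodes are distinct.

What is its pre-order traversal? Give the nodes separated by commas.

The last element of post-order is the root; it splits in-order into left and right subtrees.
Root elm: left subtree has 4 nodes {mint, bay, tulip, fern}, right has 3 {pear, sage, iris}.
  Root fern: left subtree has 3 nodes {mint, bay, tulip}, right has 0 { }.
    Root bay: left subtree has 1 node {mint}, right has 1 {tulip}.
  Root iris: left subtree has 2 nodes {pear, sage}, right has 0 { }.
    Root pear: left subtree has 0 nodes { }, right has 1 {sage}.

elm, fern, bay, mint, tulip, iris, pear, sage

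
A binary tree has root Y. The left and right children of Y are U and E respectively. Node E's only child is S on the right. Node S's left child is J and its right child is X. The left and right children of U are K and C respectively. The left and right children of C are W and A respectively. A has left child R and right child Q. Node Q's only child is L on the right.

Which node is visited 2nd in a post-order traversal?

Post-order visits the left subtree, then the right subtree, then the node.
At Y: go left to U.
  At U: go left to K.
    K is a leaf — visit K.
  At U: go right to C.
    At C: go left to W.
      W is a leaf — visit W.
    At C: go right to A.
      At A: go left to R.
        R is a leaf — visit R.
      At A: go right to Q.
        At Q: no left child.
        At Q: go right to L.
          L is a leaf — visit L.
        Visit Q.
      Visit A.
    Visit C.
  Visit U.
At Y: go right to E.
  At E: no left child.
  At E: go right to S.
    At S: go left to J.
      J is a leaf — visit J.
    At S: go right to X.
      X is a leaf — visit X.
    Visit S.
  Visit E.
Visit Y.
Full post-order sequence: K, W, R, L, Q, A, C, U, J, X, S, E, Y.

W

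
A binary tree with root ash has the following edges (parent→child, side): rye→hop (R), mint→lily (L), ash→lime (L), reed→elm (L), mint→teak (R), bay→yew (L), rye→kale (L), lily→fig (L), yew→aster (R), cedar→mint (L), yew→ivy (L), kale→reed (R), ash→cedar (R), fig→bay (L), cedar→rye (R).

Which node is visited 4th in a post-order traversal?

Post-order visits the left subtree, then the right subtree, then the node.
At ash: go left to lime.
  lime is a leaf — visit lime.
At ash: go right to cedar.
  At cedar: go left to mint.
    At mint: go left to lily.
      At lily: go left to fig.
        At fig: go left to bay.
          At bay: go left to yew.
            At yew: go left to ivy.
              ivy is a leaf — visit ivy.
            At yew: go right to aster.
              aster is a leaf — visit aster.
            Visit yew.
          At bay: no right child.
          Visit bay.
        At fig: no right child.
        Visit fig.
      At lily: no right child.
      Visit lily.
    At mint: go right to teak.
      teak is a leaf — visit teak.
    Visit mint.
  At cedar: go right to rye.
    At rye: go left to kale.
      At kale: no left child.
      At kale: go right to reed.
        At reed: go left to elm.
          elm is a leaf — visit elm.
        At reed: no right child.
        Visit reed.
      Visit kale.
    At rye: go right to hop.
      hop is a leaf — visit hop.
    Visit rye.
  Visit cedar.
Visit ash.
Full post-order sequence: lime, ivy, aster, yew, bay, fig, lily, teak, mint, elm, reed, kale, hop, rye, cedar, ash.

yew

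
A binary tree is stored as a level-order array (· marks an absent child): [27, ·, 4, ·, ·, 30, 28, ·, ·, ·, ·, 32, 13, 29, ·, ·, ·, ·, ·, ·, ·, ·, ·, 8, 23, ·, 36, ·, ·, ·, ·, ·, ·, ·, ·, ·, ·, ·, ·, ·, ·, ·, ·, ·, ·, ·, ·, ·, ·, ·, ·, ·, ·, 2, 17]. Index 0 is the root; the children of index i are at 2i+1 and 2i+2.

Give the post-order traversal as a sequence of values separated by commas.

Post-order visits the left subtree, then the right subtree, then the node.
At 27: no left child.
At 27: go right to 4.
  At 4: go left to 30.
    At 30: go left to 32.
      At 32: go left to 8.
        8 is a leaf — visit 8.
      At 32: go right to 23.
        23 is a leaf — visit 23.
      Visit 32.
    At 30: go right to 13.
      At 13: no left child.
      At 13: go right to 36.
        At 36: go left to 2.
          2 is a leaf — visit 2.
        At 36: go right to 17.
          17 is a leaf — visit 17.
        Visit 36.
      Visit 13.
    Visit 30.
  At 4: go right to 28.
    At 28: go left to 29.
      29 is a leaf — visit 29.
    At 28: no right child.
    Visit 28.
  Visit 4.
Visit 27.

8, 23, 32, 2, 17, 36, 13, 30, 29, 28, 4, 27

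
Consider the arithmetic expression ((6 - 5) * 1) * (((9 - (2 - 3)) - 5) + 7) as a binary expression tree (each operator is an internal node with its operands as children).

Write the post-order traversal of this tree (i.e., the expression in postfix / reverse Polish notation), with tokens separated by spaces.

6 5 - 1 * 9 2 3 - - 5 - 7 + *

Post-order on an expression tree gives postfix notation: for each operator, emit left operand, right operand, then the operator.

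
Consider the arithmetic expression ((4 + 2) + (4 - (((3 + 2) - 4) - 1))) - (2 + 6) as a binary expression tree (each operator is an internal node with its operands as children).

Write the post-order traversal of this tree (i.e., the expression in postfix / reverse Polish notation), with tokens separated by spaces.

4 2 + 4 3 2 + 4 - 1 - - + 2 6 + -

Post-order on an expression tree gives postfix notation: for each operator, emit left operand, right operand, then the operator.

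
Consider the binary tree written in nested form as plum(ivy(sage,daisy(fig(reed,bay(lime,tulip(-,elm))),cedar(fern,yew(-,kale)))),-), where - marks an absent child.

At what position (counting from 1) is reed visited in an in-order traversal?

In-order visits the left subtree, then the node, then the right subtree.
At plum: go left to ivy.
  At ivy: go left to sage.
    sage is a leaf — visit sage.
  Visit ivy.
  At ivy: go right to daisy.
    At daisy: go left to fig.
      At fig: go left to reed.
        reed is a leaf — visit reed.
      Visit fig.
      At fig: go right to bay.
        At bay: go left to lime.
          lime is a leaf — visit lime.
        Visit bay.
        At bay: go right to tulip.
          At tulip: no left child.
          Visit tulip.
          At tulip: go right to elm.
            elm is a leaf — visit elm.
    Visit daisy.
    At daisy: go right to cedar.
      At cedar: go left to fern.
        fern is a leaf — visit fern.
      Visit cedar.
      At cedar: go right to yew.
        At yew: no left child.
        Visit yew.
        At yew: go right to kale.
          kale is a leaf — visit kale.
Visit plum.
At plum: no right child.
Full in-order sequence: sage, ivy, reed, fig, lime, bay, tulip, elm, daisy, fern, cedar, yew, kale, plum.

3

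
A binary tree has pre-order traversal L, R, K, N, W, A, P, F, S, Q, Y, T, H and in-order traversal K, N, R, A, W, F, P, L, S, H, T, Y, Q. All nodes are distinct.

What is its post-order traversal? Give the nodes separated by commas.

The first element of pre-order is the root; it splits in-order into left and right subtrees.
Root L: left subtree has 7 nodes {K, N, R, A, W, F, P}, right has 5 {S, H, T, Y, Q}.
  Root R: left subtree has 2 nodes {K, N}, right has 4 {A, W, F, P}.
    Root K: left subtree has 0 nodes { }, right has 1 {N}.
    Root W: left subtree has 1 node {A}, right has 2 {F, P}.
      Root P: left subtree has 1 node {F}, right has 0 { }.
  Root S: left subtree has 0 nodes { }, right has 4 {H, T, Y, Q}.
    Root Q: left subtree has 3 nodes {H, T, Y}, right has 0 { }.
      Root Y: left subtree has 2 nodes {H, T}, right has 0 { }.
        Root T: left subtree has 1 node {H}, right has 0 { }.

N, K, A, F, P, W, R, H, T, Y, Q, S, L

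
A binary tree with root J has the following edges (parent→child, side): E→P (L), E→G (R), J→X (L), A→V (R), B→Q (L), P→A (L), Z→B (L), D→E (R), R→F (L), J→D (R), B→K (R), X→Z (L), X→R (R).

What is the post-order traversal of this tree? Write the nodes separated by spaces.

Q K B Z F R X V A P G E D J

Post-order visits the left subtree, then the right subtree, then the node.
At J: go left to X.
  At X: go left to Z.
    At Z: go left to B.
      At B: go left to Q.
        Q is a leaf — visit Q.
      At B: go right to K.
        K is a leaf — visit K.
      Visit B.
    At Z: no right child.
    Visit Z.
  At X: go right to R.
    At R: go left to F.
      F is a leaf — visit F.
    At R: no right child.
    Visit R.
  Visit X.
At J: go right to D.
  At D: no left child.
  At D: go right to E.
    At E: go left to P.
      At P: go left to A.
        At A: no left child.
        At A: go right to V.
          V is a leaf — visit V.
        Visit A.
      At P: no right child.
      Visit P.
    At E: go right to G.
      G is a leaf — visit G.
    Visit E.
  Visit D.
Visit J.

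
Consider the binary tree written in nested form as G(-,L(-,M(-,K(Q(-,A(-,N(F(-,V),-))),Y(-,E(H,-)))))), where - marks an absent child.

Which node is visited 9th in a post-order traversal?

Post-order visits the left subtree, then the right subtree, then the node.
At G: no left child.
At G: go right to L.
  At L: no left child.
  At L: go right to M.
    At M: no left child.
    At M: go right to K.
      At K: go left to Q.
        At Q: no left child.
        At Q: go right to A.
          At A: no left child.
          At A: go right to N.
            At N: go left to F.
              At F: no left child.
              At F: go right to V.
                V is a leaf — visit V.
              Visit F.
            At N: no right child.
            Visit N.
          Visit A.
        Visit Q.
      At K: go right to Y.
        At Y: no left child.
        At Y: go right to E.
          At E: go left to H.
            H is a leaf — visit H.
          At E: no right child.
          Visit E.
        Visit Y.
      Visit K.
    Visit M.
  Visit L.
Visit G.
Full post-order sequence: V, F, N, A, Q, H, E, Y, K, M, L, G.

K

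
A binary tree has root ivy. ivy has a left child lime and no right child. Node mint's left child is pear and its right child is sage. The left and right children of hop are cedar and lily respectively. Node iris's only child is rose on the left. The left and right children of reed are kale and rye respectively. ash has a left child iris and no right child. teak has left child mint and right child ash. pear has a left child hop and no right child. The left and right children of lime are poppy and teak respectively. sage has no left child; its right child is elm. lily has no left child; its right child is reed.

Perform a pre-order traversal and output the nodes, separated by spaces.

ivy lime poppy teak mint pear hop cedar lily reed kale rye sage elm ash iris rose

Pre-order visits the node, then its left subtree, then its right subtree.
Visit ivy.
At ivy: go left to lime.
  Visit lime.
  At lime: go left to poppy.
    poppy is a leaf — visit poppy.
  At lime: go right to teak.
    Visit teak.
    At teak: go left to mint.
      Visit mint.
      At mint: go left to pear.
        Visit pear.
        At pear: go left to hop.
          Visit hop.
          At hop: go left to cedar.
            cedar is a leaf — visit cedar.
          At hop: go right to lily.
            Visit lily.
            At lily: no left child.
            At lily: go right to reed.
              Visit reed.
              At reed: go left to kale.
                kale is a leaf — visit kale.
              At reed: go right to rye.
                rye is a leaf — visit rye.
        At pear: no right child.
      At mint: go right to sage.
        Visit sage.
        At sage: no left child.
        At sage: go right to elm.
          elm is a leaf — visit elm.
    At teak: go right to ash.
      Visit ash.
      At ash: go left to iris.
        Visit iris.
        At iris: go left to rose.
          rose is a leaf — visit rose.
        At iris: no right child.
      At ash: no right child.
At ivy: no right child.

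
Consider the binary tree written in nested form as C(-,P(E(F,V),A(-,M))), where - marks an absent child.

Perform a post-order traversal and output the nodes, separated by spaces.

Post-order visits the left subtree, then the right subtree, then the node.
At C: no left child.
At C: go right to P.
  At P: go left to E.
    At E: go left to F.
      F is a leaf — visit F.
    At E: go right to V.
      V is a leaf — visit V.
    Visit E.
  At P: go right to A.
    At A: no left child.
    At A: go right to M.
      M is a leaf — visit M.
    Visit A.
  Visit P.
Visit C.

F V E M A P C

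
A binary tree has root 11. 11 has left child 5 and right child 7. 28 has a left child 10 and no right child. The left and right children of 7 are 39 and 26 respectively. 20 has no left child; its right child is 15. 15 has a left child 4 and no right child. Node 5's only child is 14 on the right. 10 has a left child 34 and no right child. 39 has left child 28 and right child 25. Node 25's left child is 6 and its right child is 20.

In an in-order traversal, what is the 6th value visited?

In-order visits the left subtree, then the node, then the right subtree.
At 11: go left to 5.
  At 5: no left child.
  Visit 5.
  At 5: go right to 14.
    14 is a leaf — visit 14.
Visit 11.
At 11: go right to 7.
  At 7: go left to 39.
    At 39: go left to 28.
      At 28: go left to 10.
        At 10: go left to 34.
          34 is a leaf — visit 34.
        Visit 10.
        At 10: no right child.
      Visit 28.
      At 28: no right child.
    Visit 39.
    At 39: go right to 25.
      At 25: go left to 6.
        6 is a leaf — visit 6.
      Visit 25.
      At 25: go right to 20.
        At 20: no left child.
        Visit 20.
        At 20: go right to 15.
          At 15: go left to 4.
            4 is a leaf — visit 4.
          Visit 15.
          At 15: no right child.
  Visit 7.
  At 7: go right to 26.
    26 is a leaf — visit 26.
Full in-order sequence: 5, 14, 11, 34, 10, 28, 39, 6, 25, 20, 4, 15, 7, 26.

28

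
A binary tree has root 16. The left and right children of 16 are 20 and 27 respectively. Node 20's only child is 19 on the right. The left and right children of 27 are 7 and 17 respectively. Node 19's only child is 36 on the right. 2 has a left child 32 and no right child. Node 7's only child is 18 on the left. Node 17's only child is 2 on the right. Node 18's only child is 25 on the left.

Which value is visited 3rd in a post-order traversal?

20

Post-order visits the left subtree, then the right subtree, then the node.
At 16: go left to 20.
  At 20: no left child.
  At 20: go right to 19.
    At 19: no left child.
    At 19: go right to 36.
      36 is a leaf — visit 36.
    Visit 19.
  Visit 20.
At 16: go right to 27.
  At 27: go left to 7.
    At 7: go left to 18.
      At 18: go left to 25.
        25 is a leaf — visit 25.
      At 18: no right child.
      Visit 18.
    At 7: no right child.
    Visit 7.
  At 27: go right to 17.
    At 17: no left child.
    At 17: go right to 2.
      At 2: go left to 32.
        32 is a leaf — visit 32.
      At 2: no right child.
      Visit 2.
    Visit 17.
  Visit 27.
Visit 16.
Full post-order sequence: 36, 19, 20, 25, 18, 7, 32, 2, 17, 27, 16.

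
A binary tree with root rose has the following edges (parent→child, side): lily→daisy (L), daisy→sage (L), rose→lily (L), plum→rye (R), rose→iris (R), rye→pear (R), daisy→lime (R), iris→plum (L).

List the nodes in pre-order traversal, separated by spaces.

Pre-order visits the node, then its left subtree, then its right subtree.
Visit rose.
At rose: go left to lily.
  Visit lily.
  At lily: go left to daisy.
    Visit daisy.
    At daisy: go left to sage.
      sage is a leaf — visit sage.
    At daisy: go right to lime.
      lime is a leaf — visit lime.
  At lily: no right child.
At rose: go right to iris.
  Visit iris.
  At iris: go left to plum.
    Visit plum.
    At plum: no left child.
    At plum: go right to rye.
      Visit rye.
      At rye: no left child.
      At rye: go right to pear.
        pear is a leaf — visit pear.
  At iris: no right child.

rose lily daisy sage lime iris plum rye pear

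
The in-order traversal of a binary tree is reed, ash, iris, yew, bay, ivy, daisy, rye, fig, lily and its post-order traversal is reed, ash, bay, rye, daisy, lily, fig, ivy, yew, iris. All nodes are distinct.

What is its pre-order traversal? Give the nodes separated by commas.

iris, ash, reed, yew, ivy, bay, fig, daisy, rye, lily

The last element of post-order is the root; it splits in-order into left and right subtrees.
Root iris: left subtree has 2 nodes {reed, ash}, right has 7 {yew, bay, ivy, daisy, rye, fig, lily}.
  Root ash: left subtree has 1 node {reed}, right has 0 { }.
  Root yew: left subtree has 0 nodes { }, right has 6 {bay, ivy, daisy, rye, fig, lily}.
    Root ivy: left subtree has 1 node {bay}, right has 4 {daisy, rye, fig, lily}.
      Root fig: left subtree has 2 nodes {daisy, rye}, right has 1 {lily}.
        Root daisy: left subtree has 0 nodes { }, right has 1 {rye}.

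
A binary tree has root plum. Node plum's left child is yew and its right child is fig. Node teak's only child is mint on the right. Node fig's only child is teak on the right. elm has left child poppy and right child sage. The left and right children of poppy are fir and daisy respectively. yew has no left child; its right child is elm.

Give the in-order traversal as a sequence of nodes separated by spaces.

yew fir poppy daisy elm sage plum fig teak mint

In-order visits the left subtree, then the node, then the right subtree.
At plum: go left to yew.
  At yew: no left child.
  Visit yew.
  At yew: go right to elm.
    At elm: go left to poppy.
      At poppy: go left to fir.
        fir is a leaf — visit fir.
      Visit poppy.
      At poppy: go right to daisy.
        daisy is a leaf — visit daisy.
    Visit elm.
    At elm: go right to sage.
      sage is a leaf — visit sage.
Visit plum.
At plum: go right to fig.
  At fig: no left child.
  Visit fig.
  At fig: go right to teak.
    At teak: no left child.
    Visit teak.
    At teak: go right to mint.
      mint is a leaf — visit mint.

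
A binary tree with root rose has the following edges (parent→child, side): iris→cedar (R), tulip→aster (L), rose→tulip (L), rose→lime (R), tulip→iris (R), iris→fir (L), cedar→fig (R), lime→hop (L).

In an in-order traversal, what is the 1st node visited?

aster

In-order visits the left subtree, then the node, then the right subtree.
At rose: go left to tulip.
  At tulip: go left to aster.
    aster is a leaf — visit aster.
  Visit tulip.
  At tulip: go right to iris.
    At iris: go left to fir.
      fir is a leaf — visit fir.
    Visit iris.
    At iris: go right to cedar.
      At cedar: no left child.
      Visit cedar.
      At cedar: go right to fig.
        fig is a leaf — visit fig.
Visit rose.
At rose: go right to lime.
  At lime: go left to hop.
    hop is a leaf — visit hop.
  Visit lime.
  At lime: no right child.
Full in-order sequence: aster, tulip, fir, iris, cedar, fig, rose, hop, lime.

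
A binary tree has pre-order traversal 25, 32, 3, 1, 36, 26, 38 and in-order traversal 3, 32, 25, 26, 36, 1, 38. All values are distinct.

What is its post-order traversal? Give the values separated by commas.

3, 32, 26, 36, 38, 1, 25

The first element of pre-order is the root; it splits in-order into left and right subtrees.
Root 25: left subtree has 2 nodes {3, 32}, right has 4 {26, 36, 1, 38}.
  Root 32: left subtree has 1 node {3}, right has 0 { }.
  Root 1: left subtree has 2 nodes {26, 36}, right has 1 {38}.
    Root 36: left subtree has 1 node {26}, right has 0 { }.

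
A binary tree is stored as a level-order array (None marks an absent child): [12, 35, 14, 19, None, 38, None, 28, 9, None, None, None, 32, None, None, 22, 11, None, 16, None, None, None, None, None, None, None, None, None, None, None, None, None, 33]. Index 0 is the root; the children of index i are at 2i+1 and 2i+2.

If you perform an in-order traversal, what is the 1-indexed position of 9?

6

In-order visits the left subtree, then the node, then the right subtree.
At 12: go left to 35.
  At 35: go left to 19.
    At 19: go left to 28.
      At 28: go left to 22.
        At 22: no left child.
        Visit 22.
        At 22: go right to 33.
          33 is a leaf — visit 33.
      Visit 28.
      At 28: go right to 11.
        11 is a leaf — visit 11.
    Visit 19.
    At 19: go right to 9.
      At 9: no left child.
      Visit 9.
      At 9: go right to 16.
        16 is a leaf — visit 16.
  Visit 35.
  At 35: no right child.
Visit 12.
At 12: go right to 14.
  At 14: go left to 38.
    At 38: no left child.
    Visit 38.
    At 38: go right to 32.
      32 is a leaf — visit 32.
  Visit 14.
  At 14: no right child.
Full in-order sequence: 22, 33, 28, 11, 19, 9, 16, 35, 12, 38, 32, 14.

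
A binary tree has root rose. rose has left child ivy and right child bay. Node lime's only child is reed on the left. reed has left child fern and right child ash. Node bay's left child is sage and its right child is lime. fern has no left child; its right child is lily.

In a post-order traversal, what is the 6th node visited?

reed

Post-order visits the left subtree, then the right subtree, then the node.
At rose: go left to ivy.
  ivy is a leaf — visit ivy.
At rose: go right to bay.
  At bay: go left to sage.
    sage is a leaf — visit sage.
  At bay: go right to lime.
    At lime: go left to reed.
      At reed: go left to fern.
        At fern: no left child.
        At fern: go right to lily.
          lily is a leaf — visit lily.
        Visit fern.
      At reed: go right to ash.
        ash is a leaf — visit ash.
      Visit reed.
    At lime: no right child.
    Visit lime.
  Visit bay.
Visit rose.
Full post-order sequence: ivy, sage, lily, fern, ash, reed, lime, bay, rose.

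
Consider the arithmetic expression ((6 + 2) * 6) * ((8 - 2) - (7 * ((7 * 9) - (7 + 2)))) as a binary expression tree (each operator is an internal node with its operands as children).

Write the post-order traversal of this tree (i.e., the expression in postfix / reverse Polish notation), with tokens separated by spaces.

Post-order on an expression tree gives postfix notation: for each operator, emit left operand, right operand, then the operator.

6 2 + 6 * 8 2 - 7 7 9 * 7 2 + - * - *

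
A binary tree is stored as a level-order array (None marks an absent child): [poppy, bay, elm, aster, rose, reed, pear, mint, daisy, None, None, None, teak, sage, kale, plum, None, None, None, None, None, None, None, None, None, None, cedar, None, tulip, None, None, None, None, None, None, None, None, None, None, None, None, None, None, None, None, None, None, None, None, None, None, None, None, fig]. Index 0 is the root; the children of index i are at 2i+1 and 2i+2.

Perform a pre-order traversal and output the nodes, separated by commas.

Pre-order visits the node, then its left subtree, then its right subtree.
Visit poppy.
At poppy: go left to bay.
  Visit bay.
  At bay: go left to aster.
    Visit aster.
    At aster: go left to mint.
      Visit mint.
      At mint: go left to plum.
        plum is a leaf — visit plum.
      At mint: no right child.
    At aster: go right to daisy.
      daisy is a leaf — visit daisy.
  At bay: go right to rose.
    rose is a leaf — visit rose.
At poppy: go right to elm.
  Visit elm.
  At elm: go left to reed.
    Visit reed.
    At reed: no left child.
    At reed: go right to teak.
      Visit teak.
      At teak: no left child.
      At teak: go right to cedar.
        Visit cedar.
        At cedar: go left to fig.
          fig is a leaf — visit fig.
        At cedar: no right child.
  At elm: go right to pear.
    Visit pear.
    At pear: go left to sage.
      Visit sage.
      At sage: no left child.
      At sage: go right to tulip.
        tulip is a leaf — visit tulip.
    At pear: go right to kale.
      kale is a leaf — visit kale.

poppy, bay, aster, mint, plum, daisy, rose, elm, reed, teak, cedar, fig, pear, sage, tulip, kale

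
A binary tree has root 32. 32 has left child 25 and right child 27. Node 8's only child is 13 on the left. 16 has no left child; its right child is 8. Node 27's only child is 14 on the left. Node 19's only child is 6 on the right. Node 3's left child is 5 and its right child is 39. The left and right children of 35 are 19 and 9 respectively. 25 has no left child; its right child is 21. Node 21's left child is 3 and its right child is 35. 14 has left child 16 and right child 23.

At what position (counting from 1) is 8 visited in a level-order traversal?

Level-order visits nodes level by level from the root, left to right within each level.
Level 0: 32
Level 1: 25, 27
Level 2: 21, 14
Level 3: 3, 35, 16, 23
Level 4: 5, 39, 19, 9, 8
Level 5: 6, 13
Full level-order sequence: 32, 25, 27, 21, 14, 3, 35, 16, 23, 5, 39, 19, 9, 8, 6, 13.

14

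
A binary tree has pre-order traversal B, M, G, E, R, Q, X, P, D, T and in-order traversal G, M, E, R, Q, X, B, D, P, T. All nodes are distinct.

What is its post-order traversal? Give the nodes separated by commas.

G, X, Q, R, E, M, D, T, P, B

The first element of pre-order is the root; it splits in-order into left and right subtrees.
Root B: left subtree has 6 nodes {G, M, E, R, Q, X}, right has 3 {D, P, T}.
  Root M: left subtree has 1 node {G}, right has 4 {E, R, Q, X}.
    Root E: left subtree has 0 nodes { }, right has 3 {R, Q, X}.
      Root R: left subtree has 0 nodes { }, right has 2 {Q, X}.
        Root Q: left subtree has 0 nodes { }, right has 1 {X}.
  Root P: left subtree has 1 node {D}, right has 1 {T}.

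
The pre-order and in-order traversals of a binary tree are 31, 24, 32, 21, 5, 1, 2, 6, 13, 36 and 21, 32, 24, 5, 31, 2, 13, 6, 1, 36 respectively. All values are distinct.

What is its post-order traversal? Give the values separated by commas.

The first element of pre-order is the root; it splits in-order into left and right subtrees.
Root 31: left subtree has 4 nodes {21, 32, 24, 5}, right has 5 {2, 13, 6, 1, 36}.
  Root 24: left subtree has 2 nodes {21, 32}, right has 1 {5}.
    Root 32: left subtree has 1 node {21}, right has 0 { }.
  Root 1: left subtree has 3 nodes {2, 13, 6}, right has 1 {36}.
    Root 2: left subtree has 0 nodes { }, right has 2 {13, 6}.
      Root 6: left subtree has 1 node {13}, right has 0 { }.

21, 32, 5, 24, 13, 6, 2, 36, 1, 31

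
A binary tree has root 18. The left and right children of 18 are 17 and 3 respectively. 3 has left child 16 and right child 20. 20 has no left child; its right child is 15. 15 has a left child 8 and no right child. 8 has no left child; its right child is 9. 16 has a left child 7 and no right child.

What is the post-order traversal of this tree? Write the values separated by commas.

Post-order visits the left subtree, then the right subtree, then the node.
At 18: go left to 17.
  17 is a leaf — visit 17.
At 18: go right to 3.
  At 3: go left to 16.
    At 16: go left to 7.
      7 is a leaf — visit 7.
    At 16: no right child.
    Visit 16.
  At 3: go right to 20.
    At 20: no left child.
    At 20: go right to 15.
      At 15: go left to 8.
        At 8: no left child.
        At 8: go right to 9.
          9 is a leaf — visit 9.
        Visit 8.
      At 15: no right child.
      Visit 15.
    Visit 20.
  Visit 3.
Visit 18.

17, 7, 16, 9, 8, 15, 20, 3, 18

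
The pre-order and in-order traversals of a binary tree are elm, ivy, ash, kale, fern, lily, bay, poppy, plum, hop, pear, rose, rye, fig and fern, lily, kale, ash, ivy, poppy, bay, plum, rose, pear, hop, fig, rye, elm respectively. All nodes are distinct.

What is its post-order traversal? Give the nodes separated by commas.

lily, fern, kale, ash, poppy, rose, pear, fig, rye, hop, plum, bay, ivy, elm

The first element of pre-order is the root; it splits in-order into left and right subtrees.
Root elm: left subtree has 13 nodes {fern, lily, kale, ash, ivy, poppy, bay, plum, rose, pear, hop, fig, rye}, right has 0 { }.
  Root ivy: left subtree has 4 nodes {fern, lily, kale, ash}, right has 8 {poppy, bay, plum, rose, pear, hop, fig, rye}.
    Root ash: left subtree has 3 nodes {fern, lily, kale}, right has 0 { }.
      Root kale: left subtree has 2 nodes {fern, lily}, right has 0 { }.
        Root fern: left subtree has 0 nodes { }, right has 1 {lily}.
    Root bay: left subtree has 1 node {poppy}, right has 6 {plum, rose, pear, hop, fig, rye}.
      Root plum: left subtree has 0 nodes { }, right has 5 {rose, pear, hop, fig, rye}.
        Root hop: left subtree has 2 nodes {rose, pear}, right has 2 {fig, rye}.
          Root pear: left subtree has 1 node {rose}, right has 0 { }.
          Root rye: left subtree has 1 node {fig}, right has 0 { }.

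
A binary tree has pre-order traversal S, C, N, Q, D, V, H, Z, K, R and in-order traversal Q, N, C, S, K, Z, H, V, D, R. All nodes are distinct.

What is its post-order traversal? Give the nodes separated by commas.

The first element of pre-order is the root; it splits in-order into left and right subtrees.
Root S: left subtree has 3 nodes {Q, N, C}, right has 6 {K, Z, H, V, D, R}.
  Root C: left subtree has 2 nodes {Q, N}, right has 0 { }.
    Root N: left subtree has 1 node {Q}, right has 0 { }.
  Root D: left subtree has 4 nodes {K, Z, H, V}, right has 1 {R}.
    Root V: left subtree has 3 nodes {K, Z, H}, right has 0 { }.
      Root H: left subtree has 2 nodes {K, Z}, right has 0 { }.
        Root Z: left subtree has 1 node {K}, right has 0 { }.

Q, N, C, K, Z, H, V, R, D, S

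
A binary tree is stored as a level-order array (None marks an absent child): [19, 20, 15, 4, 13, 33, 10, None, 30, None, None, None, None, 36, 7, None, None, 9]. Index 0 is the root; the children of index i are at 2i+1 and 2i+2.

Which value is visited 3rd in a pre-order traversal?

4

Pre-order visits the node, then its left subtree, then its right subtree.
Visit 19.
At 19: go left to 20.
  Visit 20.
  At 20: go left to 4.
    Visit 4.
    At 4: no left child.
    At 4: go right to 30.
      Visit 30.
      At 30: go left to 9.
        9 is a leaf — visit 9.
      At 30: no right child.
  At 20: go right to 13.
    13 is a leaf — visit 13.
At 19: go right to 15.
  Visit 15.
  At 15: go left to 33.
    33 is a leaf — visit 33.
  At 15: go right to 10.
    Visit 10.
    At 10: go left to 36.
      36 is a leaf — visit 36.
    At 10: go right to 7.
      7 is a leaf — visit 7.
Full pre-order sequence: 19, 20, 4, 30, 9, 13, 15, 33, 10, 36, 7.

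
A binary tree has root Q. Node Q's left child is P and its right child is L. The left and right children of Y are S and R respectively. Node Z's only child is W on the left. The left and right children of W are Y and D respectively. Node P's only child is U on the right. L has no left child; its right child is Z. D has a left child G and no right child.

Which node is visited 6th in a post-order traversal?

G

Post-order visits the left subtree, then the right subtree, then the node.
At Q: go left to P.
  At P: no left child.
  At P: go right to U.
    U is a leaf — visit U.
  Visit P.
At Q: go right to L.
  At L: no left child.
  At L: go right to Z.
    At Z: go left to W.
      At W: go left to Y.
        At Y: go left to S.
          S is a leaf — visit S.
        At Y: go right to R.
          R is a leaf — visit R.
        Visit Y.
      At W: go right to D.
        At D: go left to G.
          G is a leaf — visit G.
        At D: no right child.
        Visit D.
      Visit W.
    At Z: no right child.
    Visit Z.
  Visit L.
Visit Q.
Full post-order sequence: U, P, S, R, Y, G, D, W, Z, L, Q.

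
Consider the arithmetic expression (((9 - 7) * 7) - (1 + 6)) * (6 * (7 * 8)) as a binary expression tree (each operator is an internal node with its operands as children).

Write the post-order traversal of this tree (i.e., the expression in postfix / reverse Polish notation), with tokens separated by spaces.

9 7 - 7 * 1 6 + - 6 7 8 * * *

Post-order on an expression tree gives postfix notation: for each operator, emit left operand, right operand, then the operator.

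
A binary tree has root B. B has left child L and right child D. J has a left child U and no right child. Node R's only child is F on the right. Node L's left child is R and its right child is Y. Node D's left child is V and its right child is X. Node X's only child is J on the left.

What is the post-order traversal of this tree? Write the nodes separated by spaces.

F R Y L V U J X D B

Post-order visits the left subtree, then the right subtree, then the node.
At B: go left to L.
  At L: go left to R.
    At R: no left child.
    At R: go right to F.
      F is a leaf — visit F.
    Visit R.
  At L: go right to Y.
    Y is a leaf — visit Y.
  Visit L.
At B: go right to D.
  At D: go left to V.
    V is a leaf — visit V.
  At D: go right to X.
    At X: go left to J.
      At J: go left to U.
        U is a leaf — visit U.
      At J: no right child.
      Visit J.
    At X: no right child.
    Visit X.
  Visit D.
Visit B.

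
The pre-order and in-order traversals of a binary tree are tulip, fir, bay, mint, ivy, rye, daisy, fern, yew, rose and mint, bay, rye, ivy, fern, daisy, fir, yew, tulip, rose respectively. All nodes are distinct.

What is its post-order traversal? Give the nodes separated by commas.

mint, rye, fern, daisy, ivy, bay, yew, fir, rose, tulip

The first element of pre-order is the root; it splits in-order into left and right subtrees.
Root tulip: left subtree has 8 nodes {mint, bay, rye, ivy, fern, daisy, fir, yew}, right has 1 {rose}.
  Root fir: left subtree has 6 nodes {mint, bay, rye, ivy, fern, daisy}, right has 1 {yew}.
    Root bay: left subtree has 1 node {mint}, right has 4 {rye, ivy, fern, daisy}.
      Root ivy: left subtree has 1 node {rye}, right has 2 {fern, daisy}.
        Root daisy: left subtree has 1 node {fern}, right has 0 { }.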